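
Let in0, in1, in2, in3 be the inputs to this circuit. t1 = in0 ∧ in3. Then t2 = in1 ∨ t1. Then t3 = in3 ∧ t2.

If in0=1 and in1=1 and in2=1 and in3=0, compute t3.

0

t1 = 1 ∧ 0 = 0
t2 = 1 ∨ 0 = 1
t3 = 0 ∧ 1 = 0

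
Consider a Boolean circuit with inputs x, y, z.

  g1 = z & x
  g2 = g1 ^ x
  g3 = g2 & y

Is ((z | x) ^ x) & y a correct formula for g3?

No

g1 = z & x
g2 = g1 ^ x = (z & x) ^ x
g3 = g2 & y = ((z & x) ^ x) & y
At x=0, y=1, z=1: circuit gives 0, formula gives 1.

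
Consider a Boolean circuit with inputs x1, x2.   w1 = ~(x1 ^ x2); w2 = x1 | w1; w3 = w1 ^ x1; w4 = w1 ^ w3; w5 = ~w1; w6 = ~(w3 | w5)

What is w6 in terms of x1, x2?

~(((~(x1 ^ x2)) ^ x1) | ~(~(x1 ^ x2)))

w1 = ~(x1 ^ x2)
w3 = w1 ^ x1 = (~(x1 ^ x2)) ^ x1
w5 = ~w1 = ~(~(x1 ^ x2))
w6 = ~(w3 | w5) = ~(((~(x1 ^ x2)) ^ x1) | ~(~(x1 ^ x2)))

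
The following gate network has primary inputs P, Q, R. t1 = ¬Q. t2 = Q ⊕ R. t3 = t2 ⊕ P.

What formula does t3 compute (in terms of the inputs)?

(Q ⊕ R) ⊕ P

t2 = Q ⊕ R
t3 = t2 ⊕ P = (Q ⊕ R) ⊕ P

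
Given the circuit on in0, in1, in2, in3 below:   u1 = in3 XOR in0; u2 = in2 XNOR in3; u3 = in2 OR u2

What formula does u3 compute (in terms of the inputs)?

u2 = in2 XNOR in3
u3 = in2 OR u2 = in2 OR (in2 XNOR in3)

in2 OR (in2 XNOR in3)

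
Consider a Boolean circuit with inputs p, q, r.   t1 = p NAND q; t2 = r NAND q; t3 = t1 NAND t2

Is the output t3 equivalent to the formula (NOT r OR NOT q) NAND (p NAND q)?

Yes

t1 = p NAND q
t2 = r NAND q
t3 = t1 NAND t2 = (p NAND q) NAND (r NAND q)
At p=0, q=0, r=0: circuit gives 0, formula gives 0.
At p=0, q=1, r=1: circuit gives 1, formula gives 1.
Agrees on all 8 inputs.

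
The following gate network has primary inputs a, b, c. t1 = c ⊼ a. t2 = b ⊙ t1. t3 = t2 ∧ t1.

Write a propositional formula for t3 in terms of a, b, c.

(b ⊙ (c ⊼ a)) ∧ (c ⊼ a)

t1 = c ⊼ a
t2 = b ⊙ t1 = b ⊙ (c ⊼ a)
t3 = t2 ∧ t1 = (b ⊙ (c ⊼ a)) ∧ (c ⊼ a)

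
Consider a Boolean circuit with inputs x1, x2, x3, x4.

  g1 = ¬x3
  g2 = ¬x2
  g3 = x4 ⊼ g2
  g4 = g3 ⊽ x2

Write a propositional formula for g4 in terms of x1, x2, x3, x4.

(x4 ⊼ ¬x2) ⊽ x2

g2 = ¬x2
g3 = x4 ⊼ g2 = x4 ⊼ ¬x2
g4 = g3 ⊽ x2 = (x4 ⊼ ¬x2) ⊽ x2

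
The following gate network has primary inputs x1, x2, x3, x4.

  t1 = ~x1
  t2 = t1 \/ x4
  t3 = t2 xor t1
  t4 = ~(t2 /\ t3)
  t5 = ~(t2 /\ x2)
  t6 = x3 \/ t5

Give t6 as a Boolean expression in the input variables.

t1 = ~x1
t2 = t1 \/ x4 = ~x1 \/ x4
t5 = ~(t2 /\ x2) = ~((~x1 \/ x4) /\ x2)
t6 = x3 \/ t5 = x3 \/ (~((~x1 \/ x4) /\ x2))

x3 \/ (~((~x1 \/ x4) /\ x2))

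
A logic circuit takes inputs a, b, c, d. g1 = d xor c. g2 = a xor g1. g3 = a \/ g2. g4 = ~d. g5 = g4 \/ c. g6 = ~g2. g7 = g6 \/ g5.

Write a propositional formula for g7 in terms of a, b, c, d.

~(a xor (d xor c)) \/ (~d \/ c)

g1 = d xor c
g2 = a xor g1 = a xor (d xor c)
g4 = ~d
g5 = g4 \/ c = ~d \/ c
g6 = ~g2 = ~(a xor (d xor c))
g7 = g6 \/ g5 = ~(a xor (d xor c)) \/ (~d \/ c)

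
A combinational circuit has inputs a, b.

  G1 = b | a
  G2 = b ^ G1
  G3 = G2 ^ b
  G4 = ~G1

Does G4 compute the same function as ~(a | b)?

Yes

G1 = b | a
G4 = ~G1 = ~(b | a)
At a=0, b=1: circuit gives 0, formula gives 0.
At a=0, b=0: circuit gives 1, formula gives 1.
Agrees on all 4 inputs.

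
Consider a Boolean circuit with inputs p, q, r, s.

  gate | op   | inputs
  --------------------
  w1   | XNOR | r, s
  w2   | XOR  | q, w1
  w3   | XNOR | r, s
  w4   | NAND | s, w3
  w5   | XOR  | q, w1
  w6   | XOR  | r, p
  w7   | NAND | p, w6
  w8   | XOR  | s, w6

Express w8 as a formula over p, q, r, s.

s XOR (r XOR p)

w6 = r XOR p
w8 = s XOR w6 = s XOR (r XOR p)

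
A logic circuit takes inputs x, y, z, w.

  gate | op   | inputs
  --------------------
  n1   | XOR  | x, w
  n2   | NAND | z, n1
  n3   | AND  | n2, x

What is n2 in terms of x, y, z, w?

z NAND (x XOR w)

n1 = x XOR w
n2 = z NAND n1 = z NAND (x XOR w)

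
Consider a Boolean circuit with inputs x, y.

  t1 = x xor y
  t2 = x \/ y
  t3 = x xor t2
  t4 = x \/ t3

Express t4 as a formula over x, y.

x \/ (x xor (x \/ y))

t2 = x \/ y
t3 = x xor t2 = x xor (x \/ y)
t4 = x \/ t3 = x \/ (x xor (x \/ y))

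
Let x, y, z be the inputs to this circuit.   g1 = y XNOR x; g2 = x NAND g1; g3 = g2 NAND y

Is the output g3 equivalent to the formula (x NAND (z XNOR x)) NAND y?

No

g1 = y XNOR x
g2 = x NAND g1 = x NAND (y XNOR x)
g3 = g2 NAND y = (x NAND (y XNOR x)) NAND y
At x=1, y=1, z=0: circuit gives 1, formula gives 0.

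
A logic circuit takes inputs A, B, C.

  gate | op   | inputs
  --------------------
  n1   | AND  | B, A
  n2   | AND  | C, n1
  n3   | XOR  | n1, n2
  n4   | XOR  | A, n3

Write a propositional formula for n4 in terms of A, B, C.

n1 = B AND A
n2 = C AND n1 = C AND (B AND A)
n3 = n1 XOR n2 = (B AND A) XOR (C AND (B AND A))
n4 = A XOR n3 = A XOR ((B AND A) XOR (C AND (B AND A)))

A XOR ((B AND A) XOR (C AND (B AND A)))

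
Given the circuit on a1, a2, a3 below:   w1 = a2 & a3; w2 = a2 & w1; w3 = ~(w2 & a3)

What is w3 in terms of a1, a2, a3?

~((a2 & (a2 & a3)) & a3)

w1 = a2 & a3
w2 = a2 & w1 = a2 & (a2 & a3)
w3 = ~(w2 & a3) = ~((a2 & (a2 & a3)) & a3)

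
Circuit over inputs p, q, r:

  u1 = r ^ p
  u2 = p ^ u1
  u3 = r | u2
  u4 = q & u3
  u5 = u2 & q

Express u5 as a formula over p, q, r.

u1 = r ^ p
u2 = p ^ u1 = p ^ (r ^ p)
u5 = u2 & q = (p ^ (r ^ p)) & q

(p ^ (r ^ p)) & q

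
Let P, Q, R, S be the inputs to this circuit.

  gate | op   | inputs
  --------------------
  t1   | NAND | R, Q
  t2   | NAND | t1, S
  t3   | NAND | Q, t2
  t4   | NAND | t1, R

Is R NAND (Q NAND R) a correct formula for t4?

t1 = R NAND Q
t4 = t1 NAND R = (R NAND Q) NAND R
At P=0, Q=0, R=1, S=0: circuit gives 0, formula gives 0.
At P=0, Q=0, R=0, S=0: circuit gives 1, formula gives 1.
Agrees on all 16 inputs.

Yes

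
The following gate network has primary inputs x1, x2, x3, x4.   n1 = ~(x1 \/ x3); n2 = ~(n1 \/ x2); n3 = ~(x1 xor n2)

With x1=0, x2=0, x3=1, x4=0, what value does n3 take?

0

n1 = ~(0 \/ 1) = 0
n2 = ~(0 \/ 0) = 1
n3 = ~(0 xor 1) = 0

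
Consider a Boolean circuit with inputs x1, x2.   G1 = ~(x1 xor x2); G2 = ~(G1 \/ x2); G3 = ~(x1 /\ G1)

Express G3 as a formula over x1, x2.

G1 = ~(x1 xor x2)
G3 = ~(x1 /\ G1) = ~(x1 /\ (~(x1 xor x2)))

~(x1 /\ (~(x1 xor x2)))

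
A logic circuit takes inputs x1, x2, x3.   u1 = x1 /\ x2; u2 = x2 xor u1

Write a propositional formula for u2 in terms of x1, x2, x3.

x2 xor (x1 /\ x2)

u1 = x1 /\ x2
u2 = x2 xor u1 = x2 xor (x1 /\ x2)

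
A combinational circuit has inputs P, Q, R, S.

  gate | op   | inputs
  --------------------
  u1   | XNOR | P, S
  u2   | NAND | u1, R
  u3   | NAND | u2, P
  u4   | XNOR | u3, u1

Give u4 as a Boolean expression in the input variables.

(((P XNOR S) NAND R) NAND P) XNOR (P XNOR S)

u1 = P XNOR S
u2 = u1 NAND R = (P XNOR S) NAND R
u3 = u2 NAND P = ((P XNOR S) NAND R) NAND P
u4 = u3 XNOR u1 = (((P XNOR S) NAND R) NAND P) XNOR (P XNOR S)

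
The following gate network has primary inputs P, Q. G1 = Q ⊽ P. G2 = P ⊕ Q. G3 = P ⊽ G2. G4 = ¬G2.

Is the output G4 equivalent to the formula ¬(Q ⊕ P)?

G2 = P ⊕ Q
G4 = ¬G2 = ¬(P ⊕ Q)
At P=0, Q=1: circuit gives 0, formula gives 0.
At P=0, Q=0: circuit gives 1, formula gives 1.
Agrees on all 4 inputs.

Yes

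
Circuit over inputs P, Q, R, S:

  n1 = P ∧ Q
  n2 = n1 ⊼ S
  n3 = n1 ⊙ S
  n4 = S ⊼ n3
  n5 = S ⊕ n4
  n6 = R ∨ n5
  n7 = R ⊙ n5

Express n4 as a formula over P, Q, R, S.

S ⊼ ((P ∧ Q) ⊙ S)

n1 = P ∧ Q
n3 = n1 ⊙ S = (P ∧ Q) ⊙ S
n4 = S ⊼ n3 = S ⊼ ((P ∧ Q) ⊙ S)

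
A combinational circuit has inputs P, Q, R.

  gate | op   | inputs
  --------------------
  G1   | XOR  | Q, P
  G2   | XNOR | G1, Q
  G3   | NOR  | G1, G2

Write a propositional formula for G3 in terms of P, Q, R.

G1 = Q XOR P
G2 = G1 XNOR Q = (Q XOR P) XNOR Q
G3 = G1 NOR G2 = (Q XOR P) NOR ((Q XOR P) XNOR Q)

(Q XOR P) NOR ((Q XOR P) XNOR Q)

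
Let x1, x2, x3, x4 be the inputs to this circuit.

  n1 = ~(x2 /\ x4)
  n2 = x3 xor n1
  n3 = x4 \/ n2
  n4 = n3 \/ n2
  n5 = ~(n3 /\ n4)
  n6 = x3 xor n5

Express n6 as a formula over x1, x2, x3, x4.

x3 xor (~((x4 \/ (x3 xor (~(x2 /\ x4)))) /\ ((x4 \/ (x3 xor (~(x2 /\ x4)))) \/ (x3 xor (~(x2 /\ x4))))))

n1 = ~(x2 /\ x4)
n2 = x3 xor n1 = x3 xor (~(x2 /\ x4))
n3 = x4 \/ n2 = x4 \/ (x3 xor (~(x2 /\ x4)))
n4 = n3 \/ n2 = (x4 \/ (x3 xor (~(x2 /\ x4)))) \/ (x3 xor (~(x2 /\ x4)))
n5 = ~(n3 /\ n4) = ~((x4 \/ (x3 xor (~(x2 /\ x4)))) /\ ((x4 \/ (x3 xor (~(x2 /\ x4)))) \/ (x3 xor (~(x2 /\ x4)))))
n6 = x3 xor n5 = x3 xor (~((x4 \/ (x3 xor (~(x2 /\ x4)))) /\ ((x4 \/ (x3 xor (~(x2 /\ x4)))) \/ (x3 xor (~(x2 /\ x4))))))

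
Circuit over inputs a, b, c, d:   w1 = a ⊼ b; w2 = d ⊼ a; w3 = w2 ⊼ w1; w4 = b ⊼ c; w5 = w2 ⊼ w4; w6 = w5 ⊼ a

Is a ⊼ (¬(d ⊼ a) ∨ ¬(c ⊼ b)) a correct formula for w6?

Yes

w2 = d ⊼ a
w4 = b ⊼ c
w5 = w2 ⊼ w4 = (d ⊼ a) ⊼ (b ⊼ c)
w6 = w5 ⊼ a = ((d ⊼ a) ⊼ (b ⊼ c)) ⊼ a
At a=1, b=0, c=0, d=1: circuit gives 0, formula gives 0.
At a=0, b=0, c=0, d=0: circuit gives 1, formula gives 1.
Agrees on all 16 inputs.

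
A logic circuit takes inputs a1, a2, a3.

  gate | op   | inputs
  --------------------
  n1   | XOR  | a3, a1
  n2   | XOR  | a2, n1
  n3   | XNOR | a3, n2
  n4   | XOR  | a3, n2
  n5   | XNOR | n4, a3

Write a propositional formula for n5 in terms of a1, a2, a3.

n1 = a3 XOR a1
n2 = a2 XOR n1 = a2 XOR (a3 XOR a1)
n4 = a3 XOR n2 = a3 XOR (a2 XOR (a3 XOR a1))
n5 = n4 XNOR a3 = (a3 XOR (a2 XOR (a3 XOR a1))) XNOR a3

(a3 XOR (a2 XOR (a3 XOR a1))) XNOR a3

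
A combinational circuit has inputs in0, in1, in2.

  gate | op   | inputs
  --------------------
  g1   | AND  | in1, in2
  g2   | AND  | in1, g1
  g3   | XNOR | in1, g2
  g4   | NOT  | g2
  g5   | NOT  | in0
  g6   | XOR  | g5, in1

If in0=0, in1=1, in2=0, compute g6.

0

g5 = NOT 0 = 1
g6 = 1 XOR 1 = 0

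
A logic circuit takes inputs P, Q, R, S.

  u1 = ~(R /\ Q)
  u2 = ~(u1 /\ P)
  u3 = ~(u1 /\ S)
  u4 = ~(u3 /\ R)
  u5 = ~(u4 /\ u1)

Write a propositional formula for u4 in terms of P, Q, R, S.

u1 = ~(R /\ Q)
u3 = ~(u1 /\ S) = ~((~(R /\ Q)) /\ S)
u4 = ~(u3 /\ R) = ~((~((~(R /\ Q)) /\ S)) /\ R)

~((~((~(R /\ Q)) /\ S)) /\ R)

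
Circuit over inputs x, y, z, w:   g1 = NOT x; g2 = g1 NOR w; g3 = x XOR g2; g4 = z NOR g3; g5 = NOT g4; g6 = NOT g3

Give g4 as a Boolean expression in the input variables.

z NOR (x XOR (NOT x NOR w))

g1 = NOT x
g2 = g1 NOR w = NOT x NOR w
g3 = x XOR g2 = x XOR (NOT x NOR w)
g4 = z NOR g3 = z NOR (x XOR (NOT x NOR w))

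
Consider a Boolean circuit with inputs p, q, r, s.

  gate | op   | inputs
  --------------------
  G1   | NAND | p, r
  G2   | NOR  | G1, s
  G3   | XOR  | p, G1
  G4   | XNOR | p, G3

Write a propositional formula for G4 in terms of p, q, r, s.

G1 = p NAND r
G3 = p XOR G1 = p XOR (p NAND r)
G4 = p XNOR G3 = p XNOR (p XOR (p NAND r))

p XNOR (p XOR (p NAND r))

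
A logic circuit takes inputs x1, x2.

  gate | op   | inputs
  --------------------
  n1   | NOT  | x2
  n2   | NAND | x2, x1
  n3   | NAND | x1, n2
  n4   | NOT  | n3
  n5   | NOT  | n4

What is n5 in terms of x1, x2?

NOT NOT (x1 NAND (x2 NAND x1))

n2 = x2 NAND x1
n3 = x1 NAND n2 = x1 NAND (x2 NAND x1)
n4 = NOT n3 = NOT (x1 NAND (x2 NAND x1))
n5 = NOT n4 = NOT NOT (x1 NAND (x2 NAND x1))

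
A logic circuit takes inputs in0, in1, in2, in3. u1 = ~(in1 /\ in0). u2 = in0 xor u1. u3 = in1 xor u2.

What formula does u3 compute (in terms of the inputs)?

in1 xor (in0 xor (~(in1 /\ in0)))

u1 = ~(in1 /\ in0)
u2 = in0 xor u1 = in0 xor (~(in1 /\ in0))
u3 = in1 xor u2 = in1 xor (in0 xor (~(in1 /\ in0)))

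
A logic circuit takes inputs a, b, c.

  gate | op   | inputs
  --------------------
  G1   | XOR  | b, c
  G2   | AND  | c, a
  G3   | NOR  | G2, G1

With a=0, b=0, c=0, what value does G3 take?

1

G1 = 0 XOR 0 = 0
G2 = 0 AND 0 = 0
G3 = 0 NOR 0 = 1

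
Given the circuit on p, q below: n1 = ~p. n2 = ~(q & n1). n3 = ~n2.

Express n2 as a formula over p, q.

~(q & ~p)

n1 = ~p
n2 = ~(q & n1) = ~(q & ~p)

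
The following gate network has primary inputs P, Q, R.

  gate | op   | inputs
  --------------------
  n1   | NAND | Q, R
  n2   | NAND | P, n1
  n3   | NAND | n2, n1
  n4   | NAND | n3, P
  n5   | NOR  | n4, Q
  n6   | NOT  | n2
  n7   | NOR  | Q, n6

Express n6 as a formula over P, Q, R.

NOT (P NAND (Q NAND R))

n1 = Q NAND R
n2 = P NAND n1 = P NAND (Q NAND R)
n6 = NOT n2 = NOT (P NAND (Q NAND R))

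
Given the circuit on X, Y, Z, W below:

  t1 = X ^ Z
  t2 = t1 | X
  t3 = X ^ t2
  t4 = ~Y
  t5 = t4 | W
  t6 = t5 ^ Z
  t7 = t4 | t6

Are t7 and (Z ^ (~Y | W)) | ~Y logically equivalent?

Yes

t4 = ~Y
t5 = t4 | W = ~Y | W
t6 = t5 ^ Z = (~Y | W) ^ Z
t7 = t4 | t6 = ~Y | ((~Y | W) ^ Z)
At X=0, Y=1, Z=0, W=0: circuit gives 0, formula gives 0.
At X=0, Y=0, Z=0, W=0: circuit gives 1, formula gives 1.
Agrees on all 16 inputs.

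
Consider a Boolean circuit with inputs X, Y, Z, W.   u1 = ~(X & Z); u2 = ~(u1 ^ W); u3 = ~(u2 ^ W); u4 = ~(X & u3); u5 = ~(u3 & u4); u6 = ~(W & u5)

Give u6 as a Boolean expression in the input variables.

u1 = ~(X & Z)
u2 = ~(u1 ^ W) = ~((~(X & Z)) ^ W)
u3 = ~(u2 ^ W) = ~((~((~(X & Z)) ^ W)) ^ W)
u4 = ~(X & u3) = ~(X & (~((~((~(X & Z)) ^ W)) ^ W)))
u5 = ~(u3 & u4) = ~((~((~((~(X & Z)) ^ W)) ^ W)) & (~(X & (~((~((~(X & Z)) ^ W)) ^ W)))))
u6 = ~(W & u5) = ~(W & (~((~((~((~(X & Z)) ^ W)) ^ W)) & (~(X & (~((~((~(X & Z)) ^ W)) ^ W)))))))

~(W & (~((~((~((~(X & Z)) ^ W)) ^ W)) & (~(X & (~((~((~(X & Z)) ^ W)) ^ W)))))))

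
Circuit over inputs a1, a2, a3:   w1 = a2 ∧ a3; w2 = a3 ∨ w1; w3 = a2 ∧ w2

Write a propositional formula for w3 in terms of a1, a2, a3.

a2 ∧ (a3 ∨ (a2 ∧ a3))

w1 = a2 ∧ a3
w2 = a3 ∨ w1 = a3 ∨ (a2 ∧ a3)
w3 = a2 ∧ w2 = a2 ∧ (a3 ∨ (a2 ∧ a3))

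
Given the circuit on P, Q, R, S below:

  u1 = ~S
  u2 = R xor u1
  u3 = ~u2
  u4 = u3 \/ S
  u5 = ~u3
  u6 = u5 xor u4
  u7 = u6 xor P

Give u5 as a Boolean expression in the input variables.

~~(R xor ~S)

u1 = ~S
u2 = R xor u1 = R xor ~S
u3 = ~u2 = ~(R xor ~S)
u5 = ~u3 = ~~(R xor ~S)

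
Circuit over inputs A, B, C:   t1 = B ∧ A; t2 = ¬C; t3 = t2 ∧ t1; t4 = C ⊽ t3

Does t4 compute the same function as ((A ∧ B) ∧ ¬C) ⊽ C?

t1 = B ∧ A
t2 = ¬C
t3 = t2 ∧ t1 = ¬C ∧ (B ∧ A)
t4 = C ⊽ t3 = C ⊽ (¬C ∧ (B ∧ A))
At A=0, B=0, C=1: circuit gives 0, formula gives 0.
At A=0, B=0, C=0: circuit gives 1, formula gives 1.
Agrees on all 8 inputs.

Yes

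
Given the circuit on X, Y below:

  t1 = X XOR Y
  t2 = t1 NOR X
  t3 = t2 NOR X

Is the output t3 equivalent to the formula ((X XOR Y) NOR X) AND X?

t1 = X XOR Y
t2 = t1 NOR X = (X XOR Y) NOR X
t3 = t2 NOR X = ((X XOR Y) NOR X) NOR X
At X=0, Y=1: circuit gives 1, formula gives 0.

No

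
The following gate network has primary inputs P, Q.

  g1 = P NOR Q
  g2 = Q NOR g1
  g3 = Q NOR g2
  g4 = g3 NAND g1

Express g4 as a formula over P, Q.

g1 = P NOR Q
g2 = Q NOR g1 = Q NOR (P NOR Q)
g3 = Q NOR g2 = Q NOR (Q NOR (P NOR Q))
g4 = g3 NAND g1 = (Q NOR (Q NOR (P NOR Q))) NAND (P NOR Q)

(Q NOR (Q NOR (P NOR Q))) NAND (P NOR Q)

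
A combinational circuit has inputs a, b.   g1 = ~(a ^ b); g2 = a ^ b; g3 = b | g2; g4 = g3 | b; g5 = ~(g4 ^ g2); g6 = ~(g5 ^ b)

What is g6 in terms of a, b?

g2 = a ^ b
g3 = b | g2 = b | (a ^ b)
g4 = g3 | b = (b | (a ^ b)) | b
g5 = ~(g4 ^ g2) = ~(((b | (a ^ b)) | b) ^ (a ^ b))
g6 = ~(g5 ^ b) = ~((~(((b | (a ^ b)) | b) ^ (a ^ b))) ^ b)

~((~(((b | (a ^ b)) | b) ^ (a ^ b))) ^ b)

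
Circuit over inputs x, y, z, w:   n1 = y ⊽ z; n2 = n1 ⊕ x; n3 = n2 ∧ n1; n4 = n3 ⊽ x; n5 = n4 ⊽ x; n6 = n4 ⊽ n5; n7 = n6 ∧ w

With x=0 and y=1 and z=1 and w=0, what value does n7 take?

n1 = 1 ⊽ 1 = 0
n2 = 0 ⊕ 0 = 0
n3 = 0 ∧ 0 = 0
n4 = 0 ⊽ 0 = 1
n5 = 1 ⊽ 0 = 0
n6 = 1 ⊽ 0 = 0
n7 = 0 ∧ 0 = 0

0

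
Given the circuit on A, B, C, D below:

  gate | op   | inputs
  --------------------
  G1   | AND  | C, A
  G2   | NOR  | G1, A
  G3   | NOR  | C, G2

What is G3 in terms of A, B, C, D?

G1 = C AND A
G2 = G1 NOR A = (C AND A) NOR A
G3 = C NOR G2 = C NOR ((C AND A) NOR A)

C NOR ((C AND A) NOR A)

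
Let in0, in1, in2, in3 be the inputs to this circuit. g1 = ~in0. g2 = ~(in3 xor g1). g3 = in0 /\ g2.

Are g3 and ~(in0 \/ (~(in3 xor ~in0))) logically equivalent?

g1 = ~in0
g2 = ~(in3 xor g1) = ~(in3 xor ~in0)
g3 = in0 /\ g2 = in0 /\ (~(in3 xor ~in0))
At in0=0, in1=0, in2=0, in3=0: circuit gives 0, formula gives 1.

No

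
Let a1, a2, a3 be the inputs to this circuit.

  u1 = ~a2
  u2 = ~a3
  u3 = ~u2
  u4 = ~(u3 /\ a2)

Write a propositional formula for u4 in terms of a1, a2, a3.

u2 = ~a3
u3 = ~u2 = ~~a3
u4 = ~(u3 /\ a2) = ~(~~a3 /\ a2)

~(~~a3 /\ a2)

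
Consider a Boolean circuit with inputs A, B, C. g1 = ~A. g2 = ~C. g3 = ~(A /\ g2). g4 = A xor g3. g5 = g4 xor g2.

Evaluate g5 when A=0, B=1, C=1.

g2 = ~1 = 0
g3 = ~(0 /\ 0) = 1
g4 = 0 xor 1 = 1
g5 = 1 xor 0 = 1

1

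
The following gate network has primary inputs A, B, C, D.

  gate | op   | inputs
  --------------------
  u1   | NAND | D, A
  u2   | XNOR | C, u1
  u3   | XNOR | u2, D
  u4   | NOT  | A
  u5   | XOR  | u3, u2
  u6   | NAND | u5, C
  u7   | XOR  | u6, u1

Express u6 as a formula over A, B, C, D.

u1 = D NAND A
u2 = C XNOR u1 = C XNOR (D NAND A)
u3 = u2 XNOR D = (C XNOR (D NAND A)) XNOR D
u5 = u3 XOR u2 = ((C XNOR (D NAND A)) XNOR D) XOR (C XNOR (D NAND A))
u6 = u5 NAND C = (((C XNOR (D NAND A)) XNOR D) XOR (C XNOR (D NAND A))) NAND C

(((C XNOR (D NAND A)) XNOR D) XOR (C XNOR (D NAND A))) NAND C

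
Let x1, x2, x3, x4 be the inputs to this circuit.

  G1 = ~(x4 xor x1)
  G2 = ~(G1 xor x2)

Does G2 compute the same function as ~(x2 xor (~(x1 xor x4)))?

Yes

G1 = ~(x4 xor x1)
G2 = ~(G1 xor x2) = ~((~(x4 xor x1)) xor x2)
At x1=0, x2=0, x3=0, x4=0: circuit gives 0, formula gives 0.
At x1=0, x2=0, x3=0, x4=1: circuit gives 1, formula gives 1.
Agrees on all 16 inputs.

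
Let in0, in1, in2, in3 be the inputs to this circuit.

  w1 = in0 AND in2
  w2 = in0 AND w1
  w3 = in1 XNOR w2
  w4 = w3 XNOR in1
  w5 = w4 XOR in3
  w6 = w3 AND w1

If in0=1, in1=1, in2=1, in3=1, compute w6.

w1 = 1 AND 1 = 1
w2 = 1 AND 1 = 1
w3 = 1 XNOR 1 = 1
w6 = 1 AND 1 = 1

1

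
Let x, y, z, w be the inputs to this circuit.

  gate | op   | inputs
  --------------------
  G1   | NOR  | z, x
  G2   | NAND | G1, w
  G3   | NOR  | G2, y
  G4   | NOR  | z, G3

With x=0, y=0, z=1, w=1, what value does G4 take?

0

G1 = 1 NOR 0 = 0
G2 = 0 NAND 1 = 1
G3 = 1 NOR 0 = 0
G4 = 1 NOR 0 = 0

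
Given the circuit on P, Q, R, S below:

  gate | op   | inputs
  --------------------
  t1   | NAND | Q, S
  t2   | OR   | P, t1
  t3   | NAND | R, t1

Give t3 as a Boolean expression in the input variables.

t1 = Q NAND S
t3 = R NAND t1 = R NAND (Q NAND S)

R NAND (Q NAND S)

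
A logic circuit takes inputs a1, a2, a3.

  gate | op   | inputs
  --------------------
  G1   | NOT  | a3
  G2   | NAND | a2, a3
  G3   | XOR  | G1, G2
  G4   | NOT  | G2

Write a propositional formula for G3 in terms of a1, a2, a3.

NOT a3 XOR (a2 NAND a3)

G1 = NOT a3
G2 = a2 NAND a3
G3 = G1 XOR G2 = NOT a3 XOR (a2 NAND a3)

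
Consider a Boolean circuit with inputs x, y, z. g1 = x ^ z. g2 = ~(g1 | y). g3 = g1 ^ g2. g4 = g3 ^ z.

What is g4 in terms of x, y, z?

((x ^ z) ^ (~((x ^ z) | y))) ^ z

g1 = x ^ z
g2 = ~(g1 | y) = ~((x ^ z) | y)
g3 = g1 ^ g2 = (x ^ z) ^ (~((x ^ z) | y))
g4 = g3 ^ z = ((x ^ z) ^ (~((x ^ z) | y))) ^ z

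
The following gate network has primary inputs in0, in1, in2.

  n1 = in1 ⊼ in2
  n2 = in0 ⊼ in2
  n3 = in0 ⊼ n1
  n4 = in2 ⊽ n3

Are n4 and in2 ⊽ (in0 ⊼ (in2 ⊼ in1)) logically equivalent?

Yes

n1 = in1 ⊼ in2
n3 = in0 ⊼ n1 = in0 ⊼ (in1 ⊼ in2)
n4 = in2 ⊽ n3 = in2 ⊽ (in0 ⊼ (in1 ⊼ in2))
At in0=0, in1=0, in2=0: circuit gives 0, formula gives 0.
At in0=1, in1=0, in2=0: circuit gives 1, formula gives 1.
Agrees on all 8 inputs.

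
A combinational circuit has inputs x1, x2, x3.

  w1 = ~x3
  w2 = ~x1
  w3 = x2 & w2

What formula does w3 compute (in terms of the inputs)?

w2 = ~x1
w3 = x2 & w2 = x2 & ~x1

x2 & ~x1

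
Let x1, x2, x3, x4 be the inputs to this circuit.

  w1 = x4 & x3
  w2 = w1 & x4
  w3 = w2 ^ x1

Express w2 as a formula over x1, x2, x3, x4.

w1 = x4 & x3
w2 = w1 & x4 = (x4 & x3) & x4

(x4 & x3) & x4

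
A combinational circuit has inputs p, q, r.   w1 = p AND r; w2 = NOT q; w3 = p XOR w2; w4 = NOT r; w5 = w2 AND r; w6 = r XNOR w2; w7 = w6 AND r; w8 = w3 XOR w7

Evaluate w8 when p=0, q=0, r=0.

w2 = NOT 0 = 1
w3 = 0 XOR 1 = 1
w6 = 0 XNOR 1 = 0
w7 = 0 AND 0 = 0
w8 = 1 XOR 0 = 1

1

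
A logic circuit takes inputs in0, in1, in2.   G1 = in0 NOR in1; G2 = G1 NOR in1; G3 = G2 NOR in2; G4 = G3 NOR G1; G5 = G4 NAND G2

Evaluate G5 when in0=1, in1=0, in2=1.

0

G1 = 1 NOR 0 = 0
G2 = 0 NOR 0 = 1
G3 = 1 NOR 1 = 0
G4 = 0 NOR 0 = 1
G5 = 1 NAND 1 = 0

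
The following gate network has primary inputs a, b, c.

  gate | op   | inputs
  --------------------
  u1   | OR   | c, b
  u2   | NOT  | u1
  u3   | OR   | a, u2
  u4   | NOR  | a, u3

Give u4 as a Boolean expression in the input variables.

a NOR (a OR NOT (c OR b))

u1 = c OR b
u2 = NOT u1 = NOT (c OR b)
u3 = a OR u2 = a OR NOT (c OR b)
u4 = a NOR u3 = a NOR (a OR NOT (c OR b))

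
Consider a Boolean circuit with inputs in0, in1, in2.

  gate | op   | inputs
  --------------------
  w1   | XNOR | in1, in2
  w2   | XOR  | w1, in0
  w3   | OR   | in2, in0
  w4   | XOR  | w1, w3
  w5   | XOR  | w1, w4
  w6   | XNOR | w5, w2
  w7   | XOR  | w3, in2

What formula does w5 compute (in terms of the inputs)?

(in1 XNOR in2) XOR ((in1 XNOR in2) XOR (in2 OR in0))

w1 = in1 XNOR in2
w3 = in2 OR in0
w4 = w1 XOR w3 = (in1 XNOR in2) XOR (in2 OR in0)
w5 = w1 XOR w4 = (in1 XNOR in2) XOR ((in1 XNOR in2) XOR (in2 OR in0))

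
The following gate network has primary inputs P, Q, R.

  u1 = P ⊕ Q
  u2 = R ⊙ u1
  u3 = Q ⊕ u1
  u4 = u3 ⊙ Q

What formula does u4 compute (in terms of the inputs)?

u1 = P ⊕ Q
u3 = Q ⊕ u1 = Q ⊕ (P ⊕ Q)
u4 = u3 ⊙ Q = (Q ⊕ (P ⊕ Q)) ⊙ Q

(Q ⊕ (P ⊕ Q)) ⊙ Q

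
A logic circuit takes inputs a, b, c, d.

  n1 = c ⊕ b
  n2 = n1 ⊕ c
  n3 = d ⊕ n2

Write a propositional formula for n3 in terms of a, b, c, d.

d ⊕ ((c ⊕ b) ⊕ c)

n1 = c ⊕ b
n2 = n1 ⊕ c = (c ⊕ b) ⊕ c
n3 = d ⊕ n2 = d ⊕ ((c ⊕ b) ⊕ c)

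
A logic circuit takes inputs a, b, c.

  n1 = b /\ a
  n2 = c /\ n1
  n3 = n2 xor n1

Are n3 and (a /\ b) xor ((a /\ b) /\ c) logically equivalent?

Yes

n1 = b /\ a
n2 = c /\ n1 = c /\ (b /\ a)
n3 = n2 xor n1 = (c /\ (b /\ a)) xor (b /\ a)
At a=0, b=0, c=0: circuit gives 0, formula gives 0.
At a=1, b=1, c=0: circuit gives 1, formula gives 1.
Agrees on all 8 inputs.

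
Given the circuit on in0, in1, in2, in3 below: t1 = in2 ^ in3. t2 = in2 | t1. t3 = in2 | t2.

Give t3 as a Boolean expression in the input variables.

t1 = in2 ^ in3
t2 = in2 | t1 = in2 | (in2 ^ in3)
t3 = in2 | t2 = in2 | (in2 | (in2 ^ in3))

in2 | (in2 | (in2 ^ in3))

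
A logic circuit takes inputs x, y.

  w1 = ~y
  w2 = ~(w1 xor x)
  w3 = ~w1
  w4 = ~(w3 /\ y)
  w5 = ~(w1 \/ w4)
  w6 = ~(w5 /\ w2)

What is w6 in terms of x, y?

w1 = ~y
w2 = ~(w1 xor x) = ~(~y xor x)
w3 = ~w1 = ~~y
w4 = ~(w3 /\ y) = ~(~~y /\ y)
w5 = ~(w1 \/ w4) = ~(~y \/ (~(~~y /\ y)))
w6 = ~(w5 /\ w2) = ~((~(~y \/ (~(~~y /\ y)))) /\ (~(~y xor x)))

~((~(~y \/ (~(~~y /\ y)))) /\ (~(~y xor x)))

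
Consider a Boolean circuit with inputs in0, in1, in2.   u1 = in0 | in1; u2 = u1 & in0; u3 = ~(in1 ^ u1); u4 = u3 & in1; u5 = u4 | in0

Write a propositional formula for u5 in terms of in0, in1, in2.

((~(in1 ^ (in0 | in1))) & in1) | in0

u1 = in0 | in1
u3 = ~(in1 ^ u1) = ~(in1 ^ (in0 | in1))
u4 = u3 & in1 = (~(in1 ^ (in0 | in1))) & in1
u5 = u4 | in0 = ((~(in1 ^ (in0 | in1))) & in1) | in0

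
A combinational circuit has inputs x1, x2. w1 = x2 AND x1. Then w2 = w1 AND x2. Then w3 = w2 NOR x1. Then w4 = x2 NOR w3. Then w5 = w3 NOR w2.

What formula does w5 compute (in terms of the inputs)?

w1 = x2 AND x1
w2 = w1 AND x2 = (x2 AND x1) AND x2
w3 = w2 NOR x1 = ((x2 AND x1) AND x2) NOR x1
w5 = w3 NOR w2 = (((x2 AND x1) AND x2) NOR x1) NOR ((x2 AND x1) AND x2)

(((x2 AND x1) AND x2) NOR x1) NOR ((x2 AND x1) AND x2)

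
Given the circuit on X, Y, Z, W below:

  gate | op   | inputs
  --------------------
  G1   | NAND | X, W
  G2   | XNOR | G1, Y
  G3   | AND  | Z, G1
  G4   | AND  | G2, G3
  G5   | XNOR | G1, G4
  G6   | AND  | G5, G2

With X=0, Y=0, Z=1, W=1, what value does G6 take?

G1 = 0 NAND 1 = 1
G2 = 1 XNOR 0 = 0
G3 = 1 AND 1 = 1
G4 = 0 AND 1 = 0
G5 = 1 XNOR 0 = 0
G6 = 0 AND 0 = 0

0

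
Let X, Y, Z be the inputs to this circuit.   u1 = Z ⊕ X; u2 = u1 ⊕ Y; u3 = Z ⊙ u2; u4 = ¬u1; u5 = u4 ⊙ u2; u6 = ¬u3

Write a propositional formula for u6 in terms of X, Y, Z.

u1 = Z ⊕ X
u2 = u1 ⊕ Y = (Z ⊕ X) ⊕ Y
u3 = Z ⊙ u2 = Z ⊙ ((Z ⊕ X) ⊕ Y)
u6 = ¬u3 = ¬(Z ⊙ ((Z ⊕ X) ⊕ Y))

¬(Z ⊙ ((Z ⊕ X) ⊕ Y))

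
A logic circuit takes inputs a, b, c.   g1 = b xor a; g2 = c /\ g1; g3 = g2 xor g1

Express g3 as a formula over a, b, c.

g1 = b xor a
g2 = c /\ g1 = c /\ (b xor a)
g3 = g2 xor g1 = (c /\ (b xor a)) xor (b xor a)

(c /\ (b xor a)) xor (b xor a)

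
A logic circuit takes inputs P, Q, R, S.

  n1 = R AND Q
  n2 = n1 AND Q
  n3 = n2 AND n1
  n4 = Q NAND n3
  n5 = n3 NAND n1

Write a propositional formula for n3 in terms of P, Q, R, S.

((R AND Q) AND Q) AND (R AND Q)

n1 = R AND Q
n2 = n1 AND Q = (R AND Q) AND Q
n3 = n2 AND n1 = ((R AND Q) AND Q) AND (R AND Q)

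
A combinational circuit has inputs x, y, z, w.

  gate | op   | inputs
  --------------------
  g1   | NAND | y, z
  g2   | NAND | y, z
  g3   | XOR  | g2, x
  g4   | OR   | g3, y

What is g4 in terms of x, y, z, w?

g2 = y NAND z
g3 = g2 XOR x = (y NAND z) XOR x
g4 = g3 OR y = ((y NAND z) XOR x) OR y

((y NAND z) XOR x) OR y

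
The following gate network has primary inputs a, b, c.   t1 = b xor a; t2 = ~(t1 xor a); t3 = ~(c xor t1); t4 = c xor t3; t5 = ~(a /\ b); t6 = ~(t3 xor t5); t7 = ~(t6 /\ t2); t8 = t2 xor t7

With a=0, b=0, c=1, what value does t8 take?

t1 = 0 xor 0 = 0
t2 = ~(0 xor 0) = 1
t3 = ~(1 xor 0) = 0
t5 = ~(0 /\ 0) = 1
t6 = ~(0 xor 1) = 0
t7 = ~(0 /\ 1) = 1
t8 = 1 xor 1 = 0

0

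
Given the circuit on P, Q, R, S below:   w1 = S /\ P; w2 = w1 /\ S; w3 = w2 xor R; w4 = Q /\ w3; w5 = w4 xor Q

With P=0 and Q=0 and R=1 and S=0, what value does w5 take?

0

w1 = 0 /\ 0 = 0
w2 = 0 /\ 0 = 0
w3 = 0 xor 1 = 1
w4 = 0 /\ 1 = 0
w5 = 0 xor 0 = 0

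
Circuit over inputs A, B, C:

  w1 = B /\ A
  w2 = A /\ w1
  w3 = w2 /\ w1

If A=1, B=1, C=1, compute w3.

1

w1 = 1 /\ 1 = 1
w2 = 1 /\ 1 = 1
w3 = 1 /\ 1 = 1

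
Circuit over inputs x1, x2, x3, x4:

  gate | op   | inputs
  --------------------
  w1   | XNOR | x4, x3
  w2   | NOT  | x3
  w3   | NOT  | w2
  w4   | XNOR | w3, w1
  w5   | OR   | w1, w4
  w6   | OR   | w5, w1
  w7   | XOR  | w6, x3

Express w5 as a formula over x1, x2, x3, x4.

(x4 XNOR x3) OR (NOT NOT x3 XNOR (x4 XNOR x3))

w1 = x4 XNOR x3
w2 = NOT x3
w3 = NOT w2 = NOT NOT x3
w4 = w3 XNOR w1 = NOT NOT x3 XNOR (x4 XNOR x3)
w5 = w1 OR w4 = (x4 XNOR x3) OR (NOT NOT x3 XNOR (x4 XNOR x3))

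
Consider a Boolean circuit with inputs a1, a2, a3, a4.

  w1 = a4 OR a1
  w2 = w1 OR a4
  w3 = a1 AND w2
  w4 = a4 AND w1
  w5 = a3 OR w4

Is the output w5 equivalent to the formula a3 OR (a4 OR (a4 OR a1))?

No

w1 = a4 OR a1
w4 = a4 AND w1 = a4 AND (a4 OR a1)
w5 = a3 OR w4 = a3 OR (a4 AND (a4 OR a1))
At a1=1, a2=0, a3=0, a4=0: circuit gives 0, formula gives 1.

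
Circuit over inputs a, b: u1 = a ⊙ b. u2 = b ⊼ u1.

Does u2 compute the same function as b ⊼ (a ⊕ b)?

No

u1 = a ⊙ b
u2 = b ⊼ u1 = b ⊼ (a ⊙ b)
At a=0, b=1: circuit gives 1, formula gives 0.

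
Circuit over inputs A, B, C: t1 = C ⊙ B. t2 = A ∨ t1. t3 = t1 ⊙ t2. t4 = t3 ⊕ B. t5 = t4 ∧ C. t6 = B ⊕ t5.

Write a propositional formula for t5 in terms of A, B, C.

(((C ⊙ B) ⊙ (A ∨ (C ⊙ B))) ⊕ B) ∧ C

t1 = C ⊙ B
t2 = A ∨ t1 = A ∨ (C ⊙ B)
t3 = t1 ⊙ t2 = (C ⊙ B) ⊙ (A ∨ (C ⊙ B))
t4 = t3 ⊕ B = ((C ⊙ B) ⊙ (A ∨ (C ⊙ B))) ⊕ B
t5 = t4 ∧ C = (((C ⊙ B) ⊙ (A ∨ (C ⊙ B))) ⊕ B) ∧ C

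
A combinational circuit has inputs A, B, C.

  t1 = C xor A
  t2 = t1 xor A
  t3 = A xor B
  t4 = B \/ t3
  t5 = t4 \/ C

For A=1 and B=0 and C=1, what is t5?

t3 = 1 xor 0 = 1
t4 = 0 \/ 1 = 1
t5 = 1 \/ 1 = 1

1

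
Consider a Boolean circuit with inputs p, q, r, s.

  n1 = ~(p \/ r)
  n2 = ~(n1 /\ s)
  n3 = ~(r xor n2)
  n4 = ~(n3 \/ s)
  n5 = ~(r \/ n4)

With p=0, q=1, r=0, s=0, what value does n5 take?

0

n1 = ~(0 \/ 0) = 1
n2 = ~(1 /\ 0) = 1
n3 = ~(0 xor 1) = 0
n4 = ~(0 \/ 0) = 1
n5 = ~(0 \/ 1) = 0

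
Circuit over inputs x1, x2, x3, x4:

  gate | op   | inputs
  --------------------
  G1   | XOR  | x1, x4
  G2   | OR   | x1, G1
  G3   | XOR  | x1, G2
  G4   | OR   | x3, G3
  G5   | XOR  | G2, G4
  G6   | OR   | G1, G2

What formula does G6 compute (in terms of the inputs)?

G1 = x1 XOR x4
G2 = x1 OR G1 = x1 OR (x1 XOR x4)
G6 = G1 OR G2 = (x1 XOR x4) OR (x1 OR (x1 XOR x4))

(x1 XOR x4) OR (x1 OR (x1 XOR x4))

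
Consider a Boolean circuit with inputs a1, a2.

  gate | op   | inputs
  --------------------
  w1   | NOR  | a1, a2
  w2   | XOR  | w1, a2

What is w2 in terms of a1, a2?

w1 = a1 NOR a2
w2 = w1 XOR a2 = (a1 NOR a2) XOR a2

(a1 NOR a2) XOR a2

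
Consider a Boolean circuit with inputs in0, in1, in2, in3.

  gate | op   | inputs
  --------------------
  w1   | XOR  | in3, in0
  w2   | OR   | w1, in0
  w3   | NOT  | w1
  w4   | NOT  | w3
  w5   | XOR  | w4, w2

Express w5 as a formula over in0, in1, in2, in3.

NOT NOT (in3 XOR in0) XOR ((in3 XOR in0) OR in0)

w1 = in3 XOR in0
w2 = w1 OR in0 = (in3 XOR in0) OR in0
w3 = NOT w1 = NOT (in3 XOR in0)
w4 = NOT w3 = NOT NOT (in3 XOR in0)
w5 = w4 XOR w2 = NOT NOT (in3 XOR in0) XOR ((in3 XOR in0) OR in0)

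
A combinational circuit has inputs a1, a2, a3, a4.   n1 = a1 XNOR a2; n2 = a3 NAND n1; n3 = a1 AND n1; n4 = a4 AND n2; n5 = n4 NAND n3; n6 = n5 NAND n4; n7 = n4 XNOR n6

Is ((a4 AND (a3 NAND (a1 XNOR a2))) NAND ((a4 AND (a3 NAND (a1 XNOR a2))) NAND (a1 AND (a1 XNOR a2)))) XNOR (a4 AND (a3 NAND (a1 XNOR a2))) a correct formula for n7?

Yes

n1 = a1 XNOR a2
n2 = a3 NAND n1 = a3 NAND (a1 XNOR a2)
n3 = a1 AND n1 = a1 AND (a1 XNOR a2)
n4 = a4 AND n2 = a4 AND (a3 NAND (a1 XNOR a2))
n5 = n4 NAND n3 = (a4 AND (a3 NAND (a1 XNOR a2))) NAND (a1 AND (a1 XNOR a2))
n6 = n5 NAND n4 = ((a4 AND (a3 NAND (a1 XNOR a2))) NAND (a1 AND (a1 XNOR a2))) NAND (a4 AND (a3 NAND (a1 XNOR a2)))
n7 = n4 XNOR n6 = (a4 AND (a3 NAND (a1 XNOR a2))) XNOR (((a4 AND (a3 NAND (a1 XNOR a2))) NAND (a1 AND (a1 XNOR a2))) NAND (a4 AND (a3 NAND (a1 XNOR a2))))
At a1=0, a2=0, a3=0, a4=0: circuit gives 0, formula gives 0.
At a1=1, a2=1, a3=0, a4=1: circuit gives 1, formula gives 1.
Agrees on all 16 inputs.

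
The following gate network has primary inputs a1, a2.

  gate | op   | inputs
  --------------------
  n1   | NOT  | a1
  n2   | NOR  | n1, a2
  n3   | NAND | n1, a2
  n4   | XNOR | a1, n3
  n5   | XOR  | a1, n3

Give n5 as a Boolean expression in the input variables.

n1 = NOT a1
n3 = n1 NAND a2 = NOT a1 NAND a2
n5 = a1 XOR n3 = a1 XOR (NOT a1 NAND a2)

a1 XOR (NOT a1 NAND a2)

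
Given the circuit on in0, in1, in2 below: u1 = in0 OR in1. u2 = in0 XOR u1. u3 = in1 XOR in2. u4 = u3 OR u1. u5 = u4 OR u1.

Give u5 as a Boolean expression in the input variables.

((in1 XOR in2) OR (in0 OR in1)) OR (in0 OR in1)

u1 = in0 OR in1
u3 = in1 XOR in2
u4 = u3 OR u1 = (in1 XOR in2) OR (in0 OR in1)
u5 = u4 OR u1 = ((in1 XOR in2) OR (in0 OR in1)) OR (in0 OR in1)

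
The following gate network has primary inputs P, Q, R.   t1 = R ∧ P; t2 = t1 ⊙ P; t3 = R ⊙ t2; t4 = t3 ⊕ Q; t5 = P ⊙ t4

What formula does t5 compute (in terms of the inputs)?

t1 = R ∧ P
t2 = t1 ⊙ P = (R ∧ P) ⊙ P
t3 = R ⊙ t2 = R ⊙ ((R ∧ P) ⊙ P)
t4 = t3 ⊕ Q = (R ⊙ ((R ∧ P) ⊙ P)) ⊕ Q
t5 = P ⊙ t4 = P ⊙ ((R ⊙ ((R ∧ P) ⊙ P)) ⊕ Q)

P ⊙ ((R ⊙ ((R ∧ P) ⊙ P)) ⊕ Q)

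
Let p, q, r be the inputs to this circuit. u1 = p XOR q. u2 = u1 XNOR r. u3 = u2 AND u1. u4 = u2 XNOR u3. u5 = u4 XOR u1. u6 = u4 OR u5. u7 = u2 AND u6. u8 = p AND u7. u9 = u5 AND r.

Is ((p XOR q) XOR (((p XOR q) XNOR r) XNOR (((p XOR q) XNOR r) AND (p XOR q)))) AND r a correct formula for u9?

Yes

u1 = p XOR q
u2 = u1 XNOR r = (p XOR q) XNOR r
u3 = u2 AND u1 = ((p XOR q) XNOR r) AND (p XOR q)
u4 = u2 XNOR u3 = ((p XOR q) XNOR r) XNOR (((p XOR q) XNOR r) AND (p XOR q))
u5 = u4 XOR u1 = (((p XOR q) XNOR r) XNOR (((p XOR q) XNOR r) AND (p XOR q))) XOR (p XOR q)
u9 = u5 AND r = ((((p XOR q) XNOR r) XNOR (((p XOR q) XNOR r) AND (p XOR q))) XOR (p XOR q)) AND r
At p=0, q=0, r=0: circuit gives 0, formula gives 0.
At p=0, q=0, r=1: circuit gives 1, formula gives 1.
Agrees on all 8 inputs.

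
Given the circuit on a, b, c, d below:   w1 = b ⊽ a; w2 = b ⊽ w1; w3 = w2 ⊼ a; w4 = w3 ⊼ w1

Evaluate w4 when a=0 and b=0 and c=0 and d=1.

0

w1 = 0 ⊽ 0 = 1
w2 = 0 ⊽ 1 = 0
w3 = 0 ⊼ 0 = 1
w4 = 1 ⊼ 1 = 0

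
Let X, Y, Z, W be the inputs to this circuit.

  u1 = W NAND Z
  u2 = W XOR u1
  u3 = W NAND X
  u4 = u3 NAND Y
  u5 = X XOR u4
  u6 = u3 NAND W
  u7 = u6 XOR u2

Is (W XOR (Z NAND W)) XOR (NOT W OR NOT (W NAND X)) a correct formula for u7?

u1 = W NAND Z
u2 = W XOR u1 = W XOR (W NAND Z)
u3 = W NAND X
u6 = u3 NAND W = (W NAND X) NAND W
u7 = u6 XOR u2 = ((W NAND X) NAND W) XOR (W XOR (W NAND Z))
At X=0, Y=0, Z=0, W=0: circuit gives 0, formula gives 0.
At X=0, Y=0, Z=1, W=1: circuit gives 1, formula gives 1.
Agrees on all 16 inputs.

Yes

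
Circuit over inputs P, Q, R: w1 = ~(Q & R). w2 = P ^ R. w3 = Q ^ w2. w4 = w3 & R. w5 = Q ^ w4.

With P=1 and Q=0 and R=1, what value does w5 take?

w2 = 1 ^ 1 = 0
w3 = 0 ^ 0 = 0
w4 = 0 & 1 = 0
w5 = 0 ^ 0 = 0

0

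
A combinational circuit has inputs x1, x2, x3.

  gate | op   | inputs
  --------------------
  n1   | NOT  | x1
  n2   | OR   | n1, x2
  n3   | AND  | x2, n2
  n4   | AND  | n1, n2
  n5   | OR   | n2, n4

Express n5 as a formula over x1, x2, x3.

(NOT x1 OR x2) OR (NOT x1 AND (NOT x1 OR x2))

n1 = NOT x1
n2 = n1 OR x2 = NOT x1 OR x2
n4 = n1 AND n2 = NOT x1 AND (NOT x1 OR x2)
n5 = n2 OR n4 = (NOT x1 OR x2) OR (NOT x1 AND (NOT x1 OR x2))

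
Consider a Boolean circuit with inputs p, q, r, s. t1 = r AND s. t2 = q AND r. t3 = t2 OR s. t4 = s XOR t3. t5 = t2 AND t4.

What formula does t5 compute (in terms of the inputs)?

t2 = q AND r
t3 = t2 OR s = (q AND r) OR s
t4 = s XOR t3 = s XOR ((q AND r) OR s)
t5 = t2 AND t4 = (q AND r) AND (s XOR ((q AND r) OR s))

(q AND r) AND (s XOR ((q AND r) OR s))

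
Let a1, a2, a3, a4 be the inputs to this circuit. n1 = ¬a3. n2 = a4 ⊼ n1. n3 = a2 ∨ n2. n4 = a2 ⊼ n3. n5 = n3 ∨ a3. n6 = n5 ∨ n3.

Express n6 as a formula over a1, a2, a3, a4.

n1 = ¬a3
n2 = a4 ⊼ n1 = a4 ⊼ ¬a3
n3 = a2 ∨ n2 = a2 ∨ (a4 ⊼ ¬a3)
n5 = n3 ∨ a3 = (a2 ∨ (a4 ⊼ ¬a3)) ∨ a3
n6 = n5 ∨ n3 = ((a2 ∨ (a4 ⊼ ¬a3)) ∨ a3) ∨ (a2 ∨ (a4 ⊼ ¬a3))

((a2 ∨ (a4 ⊼ ¬a3)) ∨ a3) ∨ (a2 ∨ (a4 ⊼ ¬a3))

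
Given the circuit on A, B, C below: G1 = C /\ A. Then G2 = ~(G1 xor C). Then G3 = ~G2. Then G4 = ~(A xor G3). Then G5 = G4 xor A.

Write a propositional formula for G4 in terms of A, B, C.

G1 = C /\ A
G2 = ~(G1 xor C) = ~((C /\ A) xor C)
G3 = ~G2 = ~(~((C /\ A) xor C))
G4 = ~(A xor G3) = ~(A xor ~(~((C /\ A) xor C)))

~(A xor ~(~((C /\ A) xor C)))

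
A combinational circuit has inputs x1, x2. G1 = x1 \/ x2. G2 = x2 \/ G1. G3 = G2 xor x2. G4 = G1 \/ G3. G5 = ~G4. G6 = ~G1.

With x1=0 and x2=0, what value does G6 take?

G1 = 0 \/ 0 = 0
G6 = ~0 = 1

1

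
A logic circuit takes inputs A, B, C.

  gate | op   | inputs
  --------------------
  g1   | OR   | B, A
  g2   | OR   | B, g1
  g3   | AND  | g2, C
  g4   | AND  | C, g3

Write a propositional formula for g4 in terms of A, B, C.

g1 = B OR A
g2 = B OR g1 = B OR (B OR A)
g3 = g2 AND C = (B OR (B OR A)) AND C
g4 = C AND g3 = C AND ((B OR (B OR A)) AND C)

C AND ((B OR (B OR A)) AND C)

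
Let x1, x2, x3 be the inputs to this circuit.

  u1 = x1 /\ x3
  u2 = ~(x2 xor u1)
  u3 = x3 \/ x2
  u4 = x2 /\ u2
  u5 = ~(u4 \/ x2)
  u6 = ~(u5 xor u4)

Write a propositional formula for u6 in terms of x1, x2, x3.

u1 = x1 /\ x3
u2 = ~(x2 xor u1) = ~(x2 xor (x1 /\ x3))
u4 = x2 /\ u2 = x2 /\ (~(x2 xor (x1 /\ x3)))
u5 = ~(u4 \/ x2) = ~((x2 /\ (~(x2 xor (x1 /\ x3)))) \/ x2)
u6 = ~(u5 xor u4) = ~((~((x2 /\ (~(x2 xor (x1 /\ x3)))) \/ x2)) xor (x2 /\ (~(x2 xor (x1 /\ x3)))))

~((~((x2 /\ (~(x2 xor (x1 /\ x3)))) \/ x2)) xor (x2 /\ (~(x2 xor (x1 /\ x3)))))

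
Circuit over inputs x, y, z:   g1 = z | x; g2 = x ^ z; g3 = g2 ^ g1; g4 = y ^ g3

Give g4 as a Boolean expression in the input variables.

y ^ ((x ^ z) ^ (z | x))

g1 = z | x
g2 = x ^ z
g3 = g2 ^ g1 = (x ^ z) ^ (z | x)
g4 = y ^ g3 = y ^ ((x ^ z) ^ (z | x))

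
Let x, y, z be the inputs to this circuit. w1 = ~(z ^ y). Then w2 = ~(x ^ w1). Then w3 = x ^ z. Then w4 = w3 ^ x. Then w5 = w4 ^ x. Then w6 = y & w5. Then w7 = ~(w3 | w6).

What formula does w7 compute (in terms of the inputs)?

~((x ^ z) | (y & (((x ^ z) ^ x) ^ x)))

w3 = x ^ z
w4 = w3 ^ x = (x ^ z) ^ x
w5 = w4 ^ x = ((x ^ z) ^ x) ^ x
w6 = y & w5 = y & (((x ^ z) ^ x) ^ x)
w7 = ~(w3 | w6) = ~((x ^ z) | (y & (((x ^ z) ^ x) ^ x)))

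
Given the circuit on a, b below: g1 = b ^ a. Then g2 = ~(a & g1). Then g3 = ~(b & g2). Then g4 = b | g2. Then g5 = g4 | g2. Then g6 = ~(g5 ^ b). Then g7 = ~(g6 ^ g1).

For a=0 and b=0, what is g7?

g1 = 0 ^ 0 = 0
g2 = ~(0 & 0) = 1
g4 = 0 | 1 = 1
g5 = 1 | 1 = 1
g6 = ~(1 ^ 0) = 0
g7 = ~(0 ^ 0) = 1

1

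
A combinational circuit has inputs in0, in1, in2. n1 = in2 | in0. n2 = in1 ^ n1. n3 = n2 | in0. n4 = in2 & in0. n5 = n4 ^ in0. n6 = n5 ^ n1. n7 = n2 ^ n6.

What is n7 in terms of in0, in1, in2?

n1 = in2 | in0
n2 = in1 ^ n1 = in1 ^ (in2 | in0)
n4 = in2 & in0
n5 = n4 ^ in0 = (in2 & in0) ^ in0
n6 = n5 ^ n1 = ((in2 & in0) ^ in0) ^ (in2 | in0)
n7 = n2 ^ n6 = (in1 ^ (in2 | in0)) ^ (((in2 & in0) ^ in0) ^ (in2 | in0))

(in1 ^ (in2 | in0)) ^ (((in2 & in0) ^ in0) ^ (in2 | in0))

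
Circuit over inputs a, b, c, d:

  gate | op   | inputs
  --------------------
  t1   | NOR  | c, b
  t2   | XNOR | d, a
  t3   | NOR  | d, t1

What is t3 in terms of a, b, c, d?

d NOR (c NOR b)

t1 = c NOR b
t3 = d NOR t1 = d NOR (c NOR b)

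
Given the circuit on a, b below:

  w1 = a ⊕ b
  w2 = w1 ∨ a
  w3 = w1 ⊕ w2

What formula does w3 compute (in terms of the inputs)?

(a ⊕ b) ⊕ ((a ⊕ b) ∨ a)

w1 = a ⊕ b
w2 = w1 ∨ a = (a ⊕ b) ∨ a
w3 = w1 ⊕ w2 = (a ⊕ b) ⊕ ((a ⊕ b) ∨ a)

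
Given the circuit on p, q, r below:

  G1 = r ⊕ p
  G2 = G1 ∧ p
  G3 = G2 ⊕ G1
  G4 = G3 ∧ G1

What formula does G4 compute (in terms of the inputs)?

G1 = r ⊕ p
G2 = G1 ∧ p = (r ⊕ p) ∧ p
G3 = G2 ⊕ G1 = ((r ⊕ p) ∧ p) ⊕ (r ⊕ p)
G4 = G3 ∧ G1 = (((r ⊕ p) ∧ p) ⊕ (r ⊕ p)) ∧ (r ⊕ p)

(((r ⊕ p) ∧ p) ⊕ (r ⊕ p)) ∧ (r ⊕ p)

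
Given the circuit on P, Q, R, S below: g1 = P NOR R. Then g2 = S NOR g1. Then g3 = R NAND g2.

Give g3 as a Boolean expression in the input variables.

g1 = P NOR R
g2 = S NOR g1 = S NOR (P NOR R)
g3 = R NAND g2 = R NAND (S NOR (P NOR R))

R NAND (S NOR (P NOR R))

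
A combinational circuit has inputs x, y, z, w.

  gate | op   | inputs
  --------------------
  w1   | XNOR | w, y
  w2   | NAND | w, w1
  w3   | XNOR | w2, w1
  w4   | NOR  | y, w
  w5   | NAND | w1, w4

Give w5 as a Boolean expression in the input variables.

w1 = w XNOR y
w4 = y NOR w
w5 = w1 NAND w4 = (w XNOR y) NAND (y NOR w)

(w XNOR y) NAND (y NOR w)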